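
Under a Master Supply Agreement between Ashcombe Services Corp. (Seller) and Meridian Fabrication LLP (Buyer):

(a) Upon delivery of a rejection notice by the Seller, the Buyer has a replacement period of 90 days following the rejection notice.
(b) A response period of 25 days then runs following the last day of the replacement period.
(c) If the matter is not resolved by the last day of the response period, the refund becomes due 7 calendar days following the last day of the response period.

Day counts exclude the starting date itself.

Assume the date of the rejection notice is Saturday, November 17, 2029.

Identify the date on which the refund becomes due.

The last day of the replacement period: November 17, 2029 + 90 days = February 15, 2030.
The last day of the response period: February 15, 2030 + 25 days = March 12, 2030.
The date on which the refund becomes due: March 12, 2030 + 7 days = March 19, 2030.

March 19, 2030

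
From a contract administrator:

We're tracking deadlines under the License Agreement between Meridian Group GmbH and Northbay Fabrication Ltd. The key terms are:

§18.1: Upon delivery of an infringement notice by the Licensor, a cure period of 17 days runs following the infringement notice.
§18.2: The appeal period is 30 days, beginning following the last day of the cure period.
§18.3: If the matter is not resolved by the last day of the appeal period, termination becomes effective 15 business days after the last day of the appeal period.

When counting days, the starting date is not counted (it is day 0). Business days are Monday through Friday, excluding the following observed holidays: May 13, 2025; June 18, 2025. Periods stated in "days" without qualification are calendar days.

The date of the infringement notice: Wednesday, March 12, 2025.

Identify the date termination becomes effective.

May 20, 2025

The last day of the cure period: 17 calendar days after March 12, 2025 is March 29, 2025.
The last day of the appeal period: 30 calendar days after March 29, 2025 is April 28, 2025.
From Monday, April 28, 2025, 15 business days (Apr 29, Apr 30, May 1, May 2, …, May 16, May 19, May 20, skipping weekends and the listed holiday on May 13) brings us to Tuesday, May 20, 2025, which is the date termination becomes effective.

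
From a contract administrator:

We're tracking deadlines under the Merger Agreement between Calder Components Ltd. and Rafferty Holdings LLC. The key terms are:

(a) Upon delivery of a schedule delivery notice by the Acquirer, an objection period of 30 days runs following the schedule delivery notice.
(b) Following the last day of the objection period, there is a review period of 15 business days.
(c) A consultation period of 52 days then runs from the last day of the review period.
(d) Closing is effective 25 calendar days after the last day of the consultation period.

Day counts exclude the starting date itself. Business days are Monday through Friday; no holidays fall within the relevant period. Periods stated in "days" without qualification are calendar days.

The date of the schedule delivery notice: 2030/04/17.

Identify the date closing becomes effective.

The last day of the objection period: 2030/04/17 + 30 days = 2030/05/17.
The last day of the review period: 15 business days after Friday, 2030/05/17, skipping weekends — May 20, May 21, May 22, May 23, …, Jun 5, Jun 6, Jun 7 — lands on Friday, 2030/06/07.
The last day of the consultation period: 52 calendar days after 2030/06/07 is 2030/07/29.
Adding 25 calendar days to 2030/07/29 gives 2030/08/23, which is the date closing becomes effective.

2030/08/23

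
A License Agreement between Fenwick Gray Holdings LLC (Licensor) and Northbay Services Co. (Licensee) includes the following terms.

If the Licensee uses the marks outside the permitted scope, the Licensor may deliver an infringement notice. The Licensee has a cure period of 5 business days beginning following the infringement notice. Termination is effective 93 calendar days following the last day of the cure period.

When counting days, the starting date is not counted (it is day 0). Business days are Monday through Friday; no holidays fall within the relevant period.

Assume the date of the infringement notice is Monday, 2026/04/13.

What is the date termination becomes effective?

2026/07/22

The last day of the cure period: 5 business days after Monday, 2026/04/13, skipping weekends — Apr 14, Apr 15, Apr 16, Apr 17, Apr 20 — lands on Monday, 2026/04/20.
The date termination becomes effective: 2026/04/20 + 93 days = 2026/07/22.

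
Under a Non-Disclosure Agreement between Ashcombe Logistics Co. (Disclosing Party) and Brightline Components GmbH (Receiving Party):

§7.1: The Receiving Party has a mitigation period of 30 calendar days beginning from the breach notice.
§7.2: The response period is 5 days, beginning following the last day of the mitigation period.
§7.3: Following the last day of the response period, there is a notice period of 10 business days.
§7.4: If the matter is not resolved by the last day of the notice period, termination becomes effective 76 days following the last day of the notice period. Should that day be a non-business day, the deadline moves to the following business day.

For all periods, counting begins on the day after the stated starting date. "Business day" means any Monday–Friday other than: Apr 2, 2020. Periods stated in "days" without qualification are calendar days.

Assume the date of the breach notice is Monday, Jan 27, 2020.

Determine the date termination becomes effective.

Adding 30 calendar days to Jan 27, 2020 gives Feb 26, 2020, which is the last day of the mitigation period.
The last day of the response period: Feb 26, 2020 + 5 days = Mar 2, 2020.
From Monday, Mar 2, 2020, 10 business days (Mar 3, Mar 4, Mar 5, Mar 6, Mar 9, Mar 10, Mar 11, Mar 12, Mar 13, Mar 16, skipping weekends) brings us to Monday, Mar 16, 2020, which is the last day of the notice period.
The date termination becomes effective: Mar 16, 2020 + 76 days = May 31, 2020. That falls on a Sunday, so it rolls to the next business day, Monday, Jun 1, 2020.

Jun 1, 2020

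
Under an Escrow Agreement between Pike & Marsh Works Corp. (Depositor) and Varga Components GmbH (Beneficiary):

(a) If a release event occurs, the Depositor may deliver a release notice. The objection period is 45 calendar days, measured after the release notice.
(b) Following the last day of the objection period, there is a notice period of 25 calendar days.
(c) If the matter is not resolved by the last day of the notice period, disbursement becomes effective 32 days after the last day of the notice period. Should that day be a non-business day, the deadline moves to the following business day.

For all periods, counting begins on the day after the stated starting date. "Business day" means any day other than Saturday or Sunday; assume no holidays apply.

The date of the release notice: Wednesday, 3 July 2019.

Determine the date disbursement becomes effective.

Adding 45 calendar days to 3 July 2019 gives 17 August 2019, which is the last day of the objection period.
Adding 25 calendar days to 17 August 2019 gives 11 September 2019, which is the last day of the notice period.
The date disbursement becomes effective: 11 September 2019 + 32 days = 13 October 2019. That falls on a Sunday, so it rolls to the next business day, Monday, 14 October 2019.

14 October 2019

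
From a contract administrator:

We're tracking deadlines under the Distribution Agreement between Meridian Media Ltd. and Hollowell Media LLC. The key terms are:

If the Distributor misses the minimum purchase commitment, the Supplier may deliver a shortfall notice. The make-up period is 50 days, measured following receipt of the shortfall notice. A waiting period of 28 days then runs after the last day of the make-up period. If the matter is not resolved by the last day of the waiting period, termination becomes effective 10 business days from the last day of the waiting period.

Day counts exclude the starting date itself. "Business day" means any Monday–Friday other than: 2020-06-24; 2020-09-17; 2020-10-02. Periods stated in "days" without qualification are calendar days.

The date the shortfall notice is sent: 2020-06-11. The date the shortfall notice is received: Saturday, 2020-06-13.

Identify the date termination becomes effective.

The last day of the make-up period: 2020-06-13 + 50 days = 2020-08-02.
The last day of the waiting period: 2020-08-02 + 28 days = 2020-08-30.
The date termination becomes effective: 10 business days after Sunday, 2020-08-30, skipping weekends — Aug 31, Sep 1, Sep 2, Sep 3, Sep 4, Sep 7, Sep 8, Sep 9, Sep 10, Sep 11 — lands on Friday, 2020-09-11.

2020-09-11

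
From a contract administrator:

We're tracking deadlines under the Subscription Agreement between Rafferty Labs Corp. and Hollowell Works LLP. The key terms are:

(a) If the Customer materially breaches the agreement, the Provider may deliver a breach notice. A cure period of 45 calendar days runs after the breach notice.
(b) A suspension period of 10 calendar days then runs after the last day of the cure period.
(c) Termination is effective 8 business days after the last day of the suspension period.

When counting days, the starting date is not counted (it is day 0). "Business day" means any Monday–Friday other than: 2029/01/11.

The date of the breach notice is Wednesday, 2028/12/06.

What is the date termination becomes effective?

The last day of the cure period: 2028/12/06 + 45 days = 2029/01/20.
Adding 10 calendar days to 2029/01/20 gives 2029/01/30, which is the last day of the suspension period.
The date termination becomes effective: counting 8 business days from Tuesday, 2029/01/30 (Jan 31, Feb 1, Feb 2, Feb 5, Feb 6, Feb 7, Feb 8, Feb 9, skipping weekends) reaches Friday, 2029/02/09.

2029/02/09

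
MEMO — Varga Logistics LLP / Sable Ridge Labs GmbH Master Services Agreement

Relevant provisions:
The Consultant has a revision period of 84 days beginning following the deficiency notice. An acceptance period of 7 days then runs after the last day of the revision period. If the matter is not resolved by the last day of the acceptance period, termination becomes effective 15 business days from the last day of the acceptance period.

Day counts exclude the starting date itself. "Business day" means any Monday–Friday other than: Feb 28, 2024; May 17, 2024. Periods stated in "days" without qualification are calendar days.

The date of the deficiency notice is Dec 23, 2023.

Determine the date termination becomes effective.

The last day of the revision period: 84 calendar days after Dec 23, 2023 is Mar 16, 2024.
The last day of the acceptance period: 7 calendar days after Mar 16, 2024 is Mar 23, 2024.
The date termination becomes effective: 15 business days after Saturday, Mar 23, 2024, skipping weekends — Mar 25, Mar 26, Mar 27, Mar 28, …, Apr 10, Apr 11, Apr 12 — lands on Friday, Apr 12, 2024.

Apr 12, 2024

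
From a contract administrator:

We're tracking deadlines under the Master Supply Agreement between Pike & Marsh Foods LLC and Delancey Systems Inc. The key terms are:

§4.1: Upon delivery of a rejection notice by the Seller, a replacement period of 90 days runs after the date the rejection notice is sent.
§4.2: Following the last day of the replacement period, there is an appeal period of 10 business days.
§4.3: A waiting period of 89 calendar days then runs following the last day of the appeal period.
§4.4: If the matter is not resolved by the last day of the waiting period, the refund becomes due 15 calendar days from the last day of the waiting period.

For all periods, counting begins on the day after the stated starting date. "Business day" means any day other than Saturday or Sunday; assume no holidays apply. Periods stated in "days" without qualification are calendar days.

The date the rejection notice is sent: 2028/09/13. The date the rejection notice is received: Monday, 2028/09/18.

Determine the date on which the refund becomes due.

2029/04/09

The last day of the replacement period: 90 calendar days after 2028/09/13 is 2028/12/12.
From Tuesday, 2028/12/12, 10 business days (Dec 13, Dec 14, Dec 15, Dec 18, Dec 19, Dec 20, Dec 21, Dec 22, Dec 25, Dec 26, skipping weekends) brings us to Tuesday, 2028/12/26, which is the last day of the appeal period.
The last day of the waiting period: 2028/12/26 + 89 days = 2029/03/25.
The date on which the refund becomes due: 2029/03/25 + 15 days = 2029/04/09.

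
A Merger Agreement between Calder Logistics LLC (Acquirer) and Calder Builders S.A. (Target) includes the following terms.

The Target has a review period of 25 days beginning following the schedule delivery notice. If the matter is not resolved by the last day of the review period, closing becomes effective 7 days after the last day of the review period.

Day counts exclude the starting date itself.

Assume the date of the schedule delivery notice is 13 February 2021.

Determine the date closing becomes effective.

The last day of the review period: 13 February 2021 + 25 days = 10 March 2021.
Adding 7 calendar days to 10 March 2021 gives 17 March 2021, which is the date closing becomes effective.

17 March 2021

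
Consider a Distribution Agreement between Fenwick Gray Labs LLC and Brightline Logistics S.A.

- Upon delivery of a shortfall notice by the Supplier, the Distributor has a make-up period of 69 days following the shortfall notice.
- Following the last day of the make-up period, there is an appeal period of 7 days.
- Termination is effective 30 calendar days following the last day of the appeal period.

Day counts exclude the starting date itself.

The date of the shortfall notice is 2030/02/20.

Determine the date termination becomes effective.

The last day of the make-up period: 2030/02/20 + 69 days = 2030/04/30.
Adding 7 calendar days to 2030/04/30 gives 2030/05/07, which is the last day of the appeal period.
The date termination becomes effective: 2030/05/07 + 30 days = 2030/06/06.

2030/06/06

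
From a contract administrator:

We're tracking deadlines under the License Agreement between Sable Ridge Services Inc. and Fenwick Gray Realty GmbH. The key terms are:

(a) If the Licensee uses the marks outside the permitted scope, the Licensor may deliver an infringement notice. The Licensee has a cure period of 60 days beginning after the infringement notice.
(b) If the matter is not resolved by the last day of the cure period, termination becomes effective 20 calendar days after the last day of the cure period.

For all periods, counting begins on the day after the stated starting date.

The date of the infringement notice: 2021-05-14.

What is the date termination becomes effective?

Adding 60 calendar days to 2021-05-14 gives 2021-07-13, which is the last day of the cure period.
Adding 20 calendar days to 2021-07-13 gives 2021-08-02, which is the date termination becomes effective.

2021-08-02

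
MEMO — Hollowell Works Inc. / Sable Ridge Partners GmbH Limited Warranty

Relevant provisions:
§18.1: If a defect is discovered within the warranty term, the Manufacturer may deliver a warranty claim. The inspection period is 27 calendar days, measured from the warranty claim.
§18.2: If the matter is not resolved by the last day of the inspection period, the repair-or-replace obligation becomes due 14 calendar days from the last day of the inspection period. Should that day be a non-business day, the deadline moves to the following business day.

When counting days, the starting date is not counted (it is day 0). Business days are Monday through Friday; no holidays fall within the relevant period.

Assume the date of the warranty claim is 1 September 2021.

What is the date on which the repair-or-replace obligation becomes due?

The last day of the inspection period: 1 September 2021 + 27 days = 28 September 2021.
The date on which the repair-or-replace obligation becomes due: 14 calendar days after 28 September 2021 is 12 October 2021. 12 October 2021 is a Tuesday, so no roll-forward applies.

12 October 2021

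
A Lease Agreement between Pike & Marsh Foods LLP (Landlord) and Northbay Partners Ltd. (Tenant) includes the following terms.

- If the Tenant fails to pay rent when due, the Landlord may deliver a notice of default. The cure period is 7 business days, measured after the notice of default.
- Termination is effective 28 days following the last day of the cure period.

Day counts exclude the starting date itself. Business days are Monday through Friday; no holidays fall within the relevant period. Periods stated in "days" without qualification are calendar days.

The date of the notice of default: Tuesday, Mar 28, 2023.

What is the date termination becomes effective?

From Tuesday, Mar 28, 2023, 7 business days (Mar 29, Mar 30, Mar 31, Apr 3, Apr 4, Apr 5, Apr 6, skipping weekends) brings us to Thursday, Apr 6, 2023, which is the last day of the cure period.
The date termination becomes effective: 28 calendar days after Apr 6, 2023 is May 4, 2023.

May 4, 2023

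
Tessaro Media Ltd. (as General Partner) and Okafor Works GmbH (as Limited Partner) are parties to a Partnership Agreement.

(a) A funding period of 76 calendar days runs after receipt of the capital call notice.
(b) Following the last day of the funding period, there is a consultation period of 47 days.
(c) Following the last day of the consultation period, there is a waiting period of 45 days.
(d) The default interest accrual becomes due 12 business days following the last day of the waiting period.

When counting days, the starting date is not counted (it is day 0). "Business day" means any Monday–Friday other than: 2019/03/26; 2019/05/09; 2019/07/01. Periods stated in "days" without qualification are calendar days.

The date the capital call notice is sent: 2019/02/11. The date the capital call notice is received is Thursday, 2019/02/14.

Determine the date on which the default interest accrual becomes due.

2019/08/19

The last day of the funding period: 76 calendar days after 2019/02/14 is 2019/05/01.
The last day of the consultation period: 47 calendar days after 2019/05/01 is 2019/06/17.
Adding 45 calendar days to 2019/06/17 gives 2019/08/01, which is the last day of the waiting period.
From Thursday, 2019/08/01, 12 business days (Aug 2, Aug 5, Aug 6, Aug 7, …, Aug 15, Aug 16, Aug 19, skipping weekends) brings us to Monday, 2019/08/19, which is the date on which the default interest accrual becomes due.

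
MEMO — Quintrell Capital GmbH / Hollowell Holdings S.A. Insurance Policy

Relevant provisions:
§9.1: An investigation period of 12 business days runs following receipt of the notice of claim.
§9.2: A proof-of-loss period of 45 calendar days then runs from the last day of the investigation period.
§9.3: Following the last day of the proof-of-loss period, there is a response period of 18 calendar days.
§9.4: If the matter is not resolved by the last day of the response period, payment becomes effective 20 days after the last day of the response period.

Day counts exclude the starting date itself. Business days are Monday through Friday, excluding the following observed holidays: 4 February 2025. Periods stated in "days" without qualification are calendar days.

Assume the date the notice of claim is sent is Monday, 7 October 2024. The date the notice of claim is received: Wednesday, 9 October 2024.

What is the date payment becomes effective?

From Wednesday, 9 October 2024, 12 business days (Oct 10, Oct 11, Oct 14, Oct 15, …, Oct 23, Oct 24, Oct 25, skipping weekends) brings us to Friday, 25 October 2024, which is the last day of the investigation period.
The last day of the proof-of-loss period: 25 October 2024 + 45 days = 9 December 2024.
The last day of the response period: 9 December 2024 + 18 days = 27 December 2024.
Adding 20 calendar days to 27 December 2024 gives 16 January 2025, which is the date payment becomes effective.

16 January 2025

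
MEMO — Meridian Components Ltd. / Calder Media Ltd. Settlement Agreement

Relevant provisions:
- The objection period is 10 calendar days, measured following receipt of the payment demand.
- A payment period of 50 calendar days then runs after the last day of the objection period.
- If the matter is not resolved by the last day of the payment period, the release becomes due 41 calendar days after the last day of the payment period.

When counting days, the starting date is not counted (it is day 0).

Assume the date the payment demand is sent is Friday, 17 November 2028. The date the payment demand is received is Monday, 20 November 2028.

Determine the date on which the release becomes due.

The last day of the objection period: 10 calendar days after 20 November 2028 is 30 November 2028.
Adding 50 calendar days to 30 November 2028 gives 19 January 2029, which is the last day of the payment period.
The date on which the release becomes due: 19 January 2029 + 41 days = 1 March 2029.

1 March 2029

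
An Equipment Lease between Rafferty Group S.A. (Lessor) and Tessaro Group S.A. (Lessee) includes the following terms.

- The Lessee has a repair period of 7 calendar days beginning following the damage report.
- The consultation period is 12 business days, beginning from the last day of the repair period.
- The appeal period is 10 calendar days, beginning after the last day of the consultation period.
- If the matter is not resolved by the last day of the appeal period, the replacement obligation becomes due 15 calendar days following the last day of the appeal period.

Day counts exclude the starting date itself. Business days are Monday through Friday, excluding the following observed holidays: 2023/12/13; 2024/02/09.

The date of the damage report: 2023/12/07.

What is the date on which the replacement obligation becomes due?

The last day of the repair period: 2023/12/07 + 7 days = 2023/12/14.
The last day of the consultation period: 12 business days after Thursday, 2023/12/14, skipping weekends — Dec 15, Dec 18, Dec 19, Dec 20, …, Dec 28, Dec 29, Jan 1 — lands on Monday, 2024/01/01.
The last day of the appeal period: 2024/01/01 + 10 days = 2024/01/11.
Adding 15 calendar days to 2024/01/11 gives 2024/01/26, which is the date on which the replacement obligation becomes due.

2024/01/26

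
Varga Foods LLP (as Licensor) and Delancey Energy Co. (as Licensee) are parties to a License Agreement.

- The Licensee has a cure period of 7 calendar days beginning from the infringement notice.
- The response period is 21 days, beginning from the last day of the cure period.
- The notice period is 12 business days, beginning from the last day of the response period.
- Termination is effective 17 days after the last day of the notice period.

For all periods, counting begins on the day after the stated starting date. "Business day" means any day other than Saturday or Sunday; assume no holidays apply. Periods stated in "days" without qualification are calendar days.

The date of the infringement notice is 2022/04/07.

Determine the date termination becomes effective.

The last day of the cure period: 2022/04/07 + 7 days = 2022/04/14.
Adding 21 calendar days to 2022/04/14 gives 2022/05/05, which is the last day of the response period.
The last day of the notice period: 12 business days after Thursday, 2022/05/05, skipping weekends — May 6, May 9, May 10, May 11, …, May 19, May 20, May 23 — lands on Monday, 2022/05/23.
Adding 17 calendar days to 2022/05/23 gives 2022/06/09, which is the date termination becomes effective.

2022/06/09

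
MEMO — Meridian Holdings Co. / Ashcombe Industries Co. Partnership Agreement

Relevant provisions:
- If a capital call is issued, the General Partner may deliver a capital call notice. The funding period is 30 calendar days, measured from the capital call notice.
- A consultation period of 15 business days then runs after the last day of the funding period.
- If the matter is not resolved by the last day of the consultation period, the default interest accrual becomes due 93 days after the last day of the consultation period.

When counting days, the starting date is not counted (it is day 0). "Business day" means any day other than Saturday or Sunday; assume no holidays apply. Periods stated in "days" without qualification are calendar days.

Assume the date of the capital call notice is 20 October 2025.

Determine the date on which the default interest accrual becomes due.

The last day of the funding period: 20 October 2025 + 30 days = 19 November 2025.
The last day of the consultation period: 15 business days after Wednesday, 19 November 2025, skipping weekends — Nov 20, Nov 21, Nov 24, Nov 25, …, Dec 8, Dec 9, Dec 10 — lands on Wednesday, 10 December 2025.
The date on which the default interest accrual becomes due: 93 calendar days after 10 December 2025 is 13 March 2026.

13 March 2026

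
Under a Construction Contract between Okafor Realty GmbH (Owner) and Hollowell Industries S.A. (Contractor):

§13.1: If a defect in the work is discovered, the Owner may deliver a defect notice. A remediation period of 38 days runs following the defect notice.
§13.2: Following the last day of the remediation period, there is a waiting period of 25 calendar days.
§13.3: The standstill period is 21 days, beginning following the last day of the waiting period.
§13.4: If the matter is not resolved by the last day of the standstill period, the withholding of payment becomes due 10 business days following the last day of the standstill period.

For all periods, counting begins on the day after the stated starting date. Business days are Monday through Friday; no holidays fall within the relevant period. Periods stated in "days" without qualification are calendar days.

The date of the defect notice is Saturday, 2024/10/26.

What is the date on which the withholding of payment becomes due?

2025/01/31

The last day of the remediation period: 2024/10/26 + 38 days = 2024/12/03.
Adding 25 calendar days to 2024/12/03 gives 2024/12/28, which is the last day of the waiting period.
The last day of the standstill period: 21 calendar days after 2024/12/28 is 2025/01/18.
From Saturday, 2025/01/18, 10 business days (Jan 20, Jan 21, Jan 22, Jan 23, Jan 24, Jan 27, Jan 28, Jan 29, Jan 30, Jan 31, skipping weekends) brings us to Friday, 2025/01/31, which is the date on which the withholding of payment becomes due.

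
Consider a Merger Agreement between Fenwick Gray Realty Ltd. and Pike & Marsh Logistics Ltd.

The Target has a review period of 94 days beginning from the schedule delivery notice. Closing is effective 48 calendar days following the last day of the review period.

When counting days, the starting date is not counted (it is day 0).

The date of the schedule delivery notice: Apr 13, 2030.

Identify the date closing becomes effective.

Sep 2, 2030

The last day of the review period: 94 calendar days after Apr 13, 2030 is Jul 16, 2030.
The date closing becomes effective: 48 calendar days after Jul 16, 2030 is Sep 2, 2030.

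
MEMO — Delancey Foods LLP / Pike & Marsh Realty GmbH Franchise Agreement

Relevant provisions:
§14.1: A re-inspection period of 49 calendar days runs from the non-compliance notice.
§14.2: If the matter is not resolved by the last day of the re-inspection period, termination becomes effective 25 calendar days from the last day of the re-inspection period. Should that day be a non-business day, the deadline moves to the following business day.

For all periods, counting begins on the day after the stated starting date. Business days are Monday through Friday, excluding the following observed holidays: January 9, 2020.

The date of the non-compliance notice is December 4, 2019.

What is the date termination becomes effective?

February 17, 2020

The last day of the re-inspection period: December 4, 2019 + 49 days = January 22, 2020.
Adding 25 calendar days to January 22, 2020 gives February 16, 2020, which is the date termination becomes effective. That falls on a Sunday, so it rolls to the next business day, Monday, February 17, 2020.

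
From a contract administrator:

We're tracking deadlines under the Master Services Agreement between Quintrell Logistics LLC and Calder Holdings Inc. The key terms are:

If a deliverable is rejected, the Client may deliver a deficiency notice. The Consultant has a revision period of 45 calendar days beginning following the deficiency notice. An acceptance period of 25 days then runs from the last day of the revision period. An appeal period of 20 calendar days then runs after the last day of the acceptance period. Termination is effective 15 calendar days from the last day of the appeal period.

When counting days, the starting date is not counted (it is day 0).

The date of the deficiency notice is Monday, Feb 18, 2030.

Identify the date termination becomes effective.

Jun 3, 2030

The last day of the revision period: 45 calendar days after Feb 18, 2030 is Apr 4, 2030.
The last day of the acceptance period: Apr 4, 2030 + 25 days = Apr 29, 2030.
The last day of the appeal period: 20 calendar days after Apr 29, 2030 is May 19, 2030.
The date termination becomes effective: 15 calendar days after May 19, 2030 is Jun 3, 2030.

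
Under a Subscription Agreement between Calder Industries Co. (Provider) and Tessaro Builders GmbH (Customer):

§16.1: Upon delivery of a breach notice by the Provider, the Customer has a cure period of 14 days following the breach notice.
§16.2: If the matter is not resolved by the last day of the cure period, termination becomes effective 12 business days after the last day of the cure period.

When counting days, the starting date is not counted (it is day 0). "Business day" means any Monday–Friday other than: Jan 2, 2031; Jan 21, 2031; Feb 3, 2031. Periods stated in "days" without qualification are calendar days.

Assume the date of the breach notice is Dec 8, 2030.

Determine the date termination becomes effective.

Jan 8, 2031

The last day of the cure period: Dec 8, 2030 + 14 days = Dec 22, 2030.
The date termination becomes effective: counting 12 business days from Sunday, Dec 22, 2030 (Dec 23, Dec 24, Dec 25, Dec 26, …, Jan 6, Jan 7, Jan 8, skipping weekends and the listed holiday on Jan 2) reaches Wednesday, Jan 8, 2031.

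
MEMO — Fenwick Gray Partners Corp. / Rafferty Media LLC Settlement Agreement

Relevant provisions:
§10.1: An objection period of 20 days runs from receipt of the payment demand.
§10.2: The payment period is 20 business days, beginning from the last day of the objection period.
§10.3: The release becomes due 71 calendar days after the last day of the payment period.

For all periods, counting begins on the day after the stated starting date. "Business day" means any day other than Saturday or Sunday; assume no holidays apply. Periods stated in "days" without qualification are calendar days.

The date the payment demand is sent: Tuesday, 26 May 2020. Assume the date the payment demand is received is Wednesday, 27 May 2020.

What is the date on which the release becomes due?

23 September 2020

The last day of the objection period: 27 May 2020 + 20 days = 16 June 2020.
The last day of the payment period: 20 business days after Tuesday, 16 June 2020, skipping weekends — Jun 17, Jun 18, Jun 19, Jun 22, …, Jul 10, Jul 13, Jul 14 — lands on Tuesday, 14 July 2020.
The date on which the release becomes due: 14 July 2020 + 71 days = 23 September 2020.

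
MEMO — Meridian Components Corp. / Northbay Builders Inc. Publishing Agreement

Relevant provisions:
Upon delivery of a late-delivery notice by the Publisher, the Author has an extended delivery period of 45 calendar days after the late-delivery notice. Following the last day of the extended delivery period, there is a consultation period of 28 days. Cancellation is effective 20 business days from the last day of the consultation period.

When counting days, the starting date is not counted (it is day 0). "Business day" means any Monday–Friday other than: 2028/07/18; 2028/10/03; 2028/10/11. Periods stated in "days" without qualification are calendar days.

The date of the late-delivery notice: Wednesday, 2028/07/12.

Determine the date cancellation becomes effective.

2028/10/24

The last day of the extended delivery period: 2028/07/12 + 45 days = 2028/08/26.
The last day of the consultation period: 2028/08/26 + 28 days = 2028/09/23.
The date cancellation becomes effective: counting 20 business days from Saturday, 2028/09/23 (Sep 25, Sep 26, Sep 27, Sep 28, …, Oct 20, Oct 23, Oct 24, skipping weekends and the listed holidays on Oct 3, Oct 11) reaches Tuesday, 2028/10/24.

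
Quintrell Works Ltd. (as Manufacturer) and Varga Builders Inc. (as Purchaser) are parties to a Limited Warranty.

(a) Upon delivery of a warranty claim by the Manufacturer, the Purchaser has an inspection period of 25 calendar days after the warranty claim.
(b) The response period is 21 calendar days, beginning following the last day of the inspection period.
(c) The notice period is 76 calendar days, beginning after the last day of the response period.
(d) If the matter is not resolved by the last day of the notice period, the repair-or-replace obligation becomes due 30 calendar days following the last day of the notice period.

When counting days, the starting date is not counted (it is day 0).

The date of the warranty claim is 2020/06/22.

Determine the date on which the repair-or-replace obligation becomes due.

The last day of the inspection period: 2020/06/22 + 25 days = 2020/07/17.
The last day of the response period: 21 calendar days after 2020/07/17 is 2020/08/07.
Adding 76 calendar days to 2020/08/07 gives 2020/10/22, which is the last day of the notice period.
The date on which the repair-or-replace obligation becomes due: 2020/10/22 + 30 days = 2020/11/21.

2020/11/21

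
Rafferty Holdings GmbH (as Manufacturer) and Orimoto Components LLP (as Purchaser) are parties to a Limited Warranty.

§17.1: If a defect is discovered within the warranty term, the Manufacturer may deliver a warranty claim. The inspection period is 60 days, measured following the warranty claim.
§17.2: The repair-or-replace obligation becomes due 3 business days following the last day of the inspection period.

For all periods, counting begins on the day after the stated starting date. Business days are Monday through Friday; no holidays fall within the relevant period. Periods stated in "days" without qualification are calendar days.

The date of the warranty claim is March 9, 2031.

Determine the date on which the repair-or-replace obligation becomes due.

The last day of the inspection period: March 9, 2031 + 60 days = May 8, 2031.
From Thursday, May 8, 2031, 3 business days (May 9, May 12, May 13, skipping weekends) brings us to Tuesday, May 13, 2031, which is the date on which the repair-or-replace obligation becomes due.

May 13, 2031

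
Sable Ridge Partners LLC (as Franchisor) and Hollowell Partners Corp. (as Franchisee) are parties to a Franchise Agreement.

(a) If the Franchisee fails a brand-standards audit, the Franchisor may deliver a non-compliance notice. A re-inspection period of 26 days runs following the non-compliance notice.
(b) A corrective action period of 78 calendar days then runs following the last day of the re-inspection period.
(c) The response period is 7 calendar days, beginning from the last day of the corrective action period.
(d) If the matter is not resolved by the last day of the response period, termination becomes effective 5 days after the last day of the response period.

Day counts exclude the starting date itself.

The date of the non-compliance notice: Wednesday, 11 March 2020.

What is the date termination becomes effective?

Adding 26 calendar days to 11 March 2020 gives 6 April 2020, which is the last day of the re-inspection period.
The last day of the corrective action period: 78 calendar days after 6 April 2020 is 23 June 2020.
The last day of the response period: 23 June 2020 + 7 days = 30 June 2020.
The date termination becomes effective: 30 June 2020 + 5 days = 5 July 2020.

5 July 2020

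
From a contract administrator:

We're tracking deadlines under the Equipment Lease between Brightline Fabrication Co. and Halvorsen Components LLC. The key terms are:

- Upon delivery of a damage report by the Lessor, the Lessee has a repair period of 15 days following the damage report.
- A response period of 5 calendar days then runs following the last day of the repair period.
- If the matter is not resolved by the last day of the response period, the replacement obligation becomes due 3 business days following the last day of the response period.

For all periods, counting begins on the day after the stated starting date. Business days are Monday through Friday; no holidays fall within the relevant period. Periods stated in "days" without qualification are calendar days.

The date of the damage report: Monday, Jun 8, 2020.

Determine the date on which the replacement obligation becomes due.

The last day of the repair period: 15 calendar days after Jun 8, 2020 is Jun 23, 2020.
The last day of the response period: 5 calendar days after Jun 23, 2020 is Jun 28, 2020.
The date on which the replacement obligation becomes due: counting 3 business days from Sunday, Jun 28, 2020 (Jun 29, Jun 30, Jul 1, skipping weekends) reaches Wednesday, Jul 1, 2020.

Jul 1, 2020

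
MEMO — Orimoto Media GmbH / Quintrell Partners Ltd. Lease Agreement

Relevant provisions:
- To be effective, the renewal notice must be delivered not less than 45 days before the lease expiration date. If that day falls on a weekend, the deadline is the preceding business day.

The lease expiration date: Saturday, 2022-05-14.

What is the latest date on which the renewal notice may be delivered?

2022-03-30

Counting back 45 calendar days from 2022-05-14 gives 2022-03-30. That is a Wednesday, so no adjustment is needed.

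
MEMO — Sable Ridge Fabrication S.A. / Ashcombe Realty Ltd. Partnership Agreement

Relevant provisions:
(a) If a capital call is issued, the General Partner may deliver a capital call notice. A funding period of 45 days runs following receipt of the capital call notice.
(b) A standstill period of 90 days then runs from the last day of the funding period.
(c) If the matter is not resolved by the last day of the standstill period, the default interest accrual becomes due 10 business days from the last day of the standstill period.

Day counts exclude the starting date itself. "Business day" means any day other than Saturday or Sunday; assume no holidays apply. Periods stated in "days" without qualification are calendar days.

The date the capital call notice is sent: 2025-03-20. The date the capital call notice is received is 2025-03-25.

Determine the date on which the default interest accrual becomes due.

2025-08-21

The last day of the funding period: 45 calendar days after 2025-03-25 is 2025-05-09.
Adding 90 calendar days to 2025-05-09 gives 2025-08-07, which is the last day of the standstill period.
The date on which the default interest accrual becomes due: counting 10 business days from Thursday, 2025-08-07 (Aug 8, Aug 11, Aug 12, Aug 13, Aug 14, Aug 15, Aug 18, Aug 19, Aug 20, Aug 21, skipping weekends) reaches Thursday, 2025-08-21.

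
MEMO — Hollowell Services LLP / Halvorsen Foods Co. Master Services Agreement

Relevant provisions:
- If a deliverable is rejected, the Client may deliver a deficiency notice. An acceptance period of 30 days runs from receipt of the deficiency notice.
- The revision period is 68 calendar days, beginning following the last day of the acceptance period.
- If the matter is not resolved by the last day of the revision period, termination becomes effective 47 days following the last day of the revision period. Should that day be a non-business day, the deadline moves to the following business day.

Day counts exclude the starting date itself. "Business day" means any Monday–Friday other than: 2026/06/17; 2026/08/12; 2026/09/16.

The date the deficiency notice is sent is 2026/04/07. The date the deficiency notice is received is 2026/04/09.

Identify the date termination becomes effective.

The last day of the acceptance period: 30 calendar days after 2026/04/09 is 2026/05/09.
The last day of the revision period: 68 calendar days after 2026/05/09 is 2026/07/16.
The date termination becomes effective: 47 calendar days after 2026/07/16 is 2026/09/01. 2026/09/01 is a Tuesday and is not a listed holiday, so no roll-forward applies.

2026/09/01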